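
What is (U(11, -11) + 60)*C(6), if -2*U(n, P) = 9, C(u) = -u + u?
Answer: 0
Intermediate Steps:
C(u) = 0
U(n, P) = -9/2 (U(n, P) = -½*9 = -9/2)
(U(11, -11) + 60)*C(6) = (-9/2 + 60)*0 = (111/2)*0 = 0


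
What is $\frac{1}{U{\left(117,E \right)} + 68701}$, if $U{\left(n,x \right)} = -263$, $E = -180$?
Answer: $\frac{1}{68438} \approx 1.4612 \cdot 10^{-5}$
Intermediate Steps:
$\frac{1}{U{\left(117,E \right)} + 68701} = \frac{1}{-263 + 68701} = \frac{1}{68438}$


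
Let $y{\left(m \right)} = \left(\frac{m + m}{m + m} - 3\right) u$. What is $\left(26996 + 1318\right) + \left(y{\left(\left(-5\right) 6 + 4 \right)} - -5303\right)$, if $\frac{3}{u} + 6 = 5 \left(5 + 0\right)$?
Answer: $\frac{638717}{19} \approx 33617.0$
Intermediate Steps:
$u = \frac{3}{19}$ ($u = \frac{3}{-6 + 5 \left(5 + 0\right)} = \frac{3}{-6 + 5 \cdot 5} = \frac{3}{-6 + 25} = \frac{3}{19} \approx 0.15789$)
$y{\left(m \right)} = - \frac{6}{19}$ ($y{\left(m \right)} = \left(\frac{m + m}{m + m} - 3\right) \frac{3}{19} = \left(\frac{2 m}{2 m} - 3\right) \frac{3}{19} = \left(2 m \frac{1}{2 m} - 3\right) \frac{3}{19} = \left(1 - 3\right) \frac{3}{19} = \left(-2\right) \frac{3}{19} = - \frac{6}{19}$)
$\left(26996 + 1318\right) + \left(y{\left(\left(-5\right) 6 + 4 \right)} - -5303\right) = \left(26996 + 1318\right) - - \frac{100751}{19} = 28314 + \left(- \frac{6}{19} + 5303\right) = 28314 + \frac{100751}{19} = \frac{638717}{19}$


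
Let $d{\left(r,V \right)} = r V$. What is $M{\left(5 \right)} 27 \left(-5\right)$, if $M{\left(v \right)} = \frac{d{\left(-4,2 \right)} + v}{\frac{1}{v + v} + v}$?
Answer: $\frac{1350}{17} \approx 79.412$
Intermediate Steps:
$d{\left(r,V \right)} = V r$
$M{\left(v \right)} = \frac{-8 + v}{v + \frac{1}{2 v}}$ ($M{\left(v \right)} = \frac{2 \left(-4\right) + v}{\frac{1}{v + v} + v} = \frac{-8 + v}{\frac{1}{2 v} + v} = \frac{-8 + v}{v + \frac{1}{2 v}}$)
$M{\left(5 \right)} 27 \left(-5\right) = 2 \cdot 5 \frac{1}{1 + 2 \cdot 5^{2}} \left(-8 + 5\right) 27 \left(-5\right) = 2 \cdot 5 \frac{1}{1 + 2 \cdot 25} \left(-3\right) 27 \left(-5\right) = 2 \cdot 5 \frac{1}{1 + 50} \left(-3\right) 27 \left(-5\right) = 2 \cdot 5 \cdot \frac{1}{51} \left(-3\right) 27 \left(-5\right) = \left(- \frac{10}{17}\right) 27 \left(-5\right) = \left(- \frac{270}{17}\right) \left(-5\right) = \frac{1350}{17}$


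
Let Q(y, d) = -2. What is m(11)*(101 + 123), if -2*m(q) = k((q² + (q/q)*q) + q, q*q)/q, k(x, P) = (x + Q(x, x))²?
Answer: -2226672/11 ≈ -2.0242e+5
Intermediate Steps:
k(x, P) = (-2 + x)² (k(x, P) = (x - 2)² = (-2 + x)²)
m(q) = -(-2 + q² + 2*q)²/(2*q) (m(q) = -(-2 + ((q² + (q/q)*q) + q))²/(2*q) = -(-2 + ((q² + 1*q) + q))²/(2*q) = -(-2 + ((q² + q) + q))²/(2*q) = -(-2 + ((q + q²) + q))²/(2*q) = -(-2 + (q² + 2*q))²/(2*q) = -(-2 + q² + 2*q)²/(2*q))
m(11)*(101 + 123) = (-½*(-2 + 11*(2 + 11))²/11)*(101 + 123) = -½*1/11*(-2 + 11*13)²*224 = -½*1/11*(-2 + 143)²*224 = -½*1/11*141²*224 = -½*1/11*19881*224 = -19881/22*224 = -2226672/11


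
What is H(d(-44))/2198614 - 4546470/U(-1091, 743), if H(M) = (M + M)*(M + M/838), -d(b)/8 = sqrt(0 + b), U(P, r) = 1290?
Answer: -6345907278903/1800564929 ≈ -3524.4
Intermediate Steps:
d(b) = -8*sqrt(b) (d(b) = -8*sqrt(0 + b) = -8*sqrt(b))
H(M) = 839*M**2/419 (H(M) = (2*M)*(M + M*(1/838)) = (2*M)*(M + M/838) = (2*M)*(839*M/838) = 839*M**2/419)
H(d(-44))/2198614 - 4546470/U(-1091, 743) = (839*(-16*I*sqrt(11))**2/419)/2198614 - 4546470/1290 = (839*(-16*I*sqrt(11))**2/419)*(1/2198614) - 4546470*1/1290 = (839*(-16*I*sqrt(11))**2/419)*(1/2198614) - 151549/43 = ((839/419)*(-2816))*(1/2198614) - 151549/43 = -2362624/419*1/2198614 - 151549/43 = -107392/41873603 - 151549/43 = -6345907278903/1800564929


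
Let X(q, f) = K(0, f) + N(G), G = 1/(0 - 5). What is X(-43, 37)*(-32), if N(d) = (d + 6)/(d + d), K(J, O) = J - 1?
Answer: 496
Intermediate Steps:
K(J, O) = -1 + J
G = -⅕ (G = 1/(-5) = -⅕ ≈ -0.20000)
N(d) = (6 + d)/(2*d) (N(d) = (6 + d)/((2*d)) = (6 + d)*(1/(2*d)) = (6 + d)/(2*d))
X(q, f) = -31/2 (X(q, f) = (-1 + 0) + (6 - ⅕)/(2*(-⅕)) = -1 + (½)*(-5)*(29/5) = -1 - 29/2 = -31/2)
X(-43, 37)*(-32) = -31/2*(-32) = 496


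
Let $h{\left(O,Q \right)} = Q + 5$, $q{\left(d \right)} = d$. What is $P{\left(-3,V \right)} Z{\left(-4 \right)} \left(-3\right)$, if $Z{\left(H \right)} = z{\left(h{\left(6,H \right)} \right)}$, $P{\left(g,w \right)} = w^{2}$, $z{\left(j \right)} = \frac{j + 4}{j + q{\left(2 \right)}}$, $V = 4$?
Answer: $-80$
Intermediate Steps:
$h{\left(O,Q \right)} = 5 + Q$
$z{\left(j \right)} = \frac{4 + j}{2 + j}$ ($z{\left(j \right)} = \frac{j + 4}{j + 2} = \frac{4 + j}{2 + j}$)
$Z{\left(H \right)} = \frac{9 + H}{7 + H}$ ($Z{\left(H \right)} = \frac{4 + \left(5 + H\right)}{2 + \left(5 + H\right)} = \frac{9 + H}{7 + H}$)
$P{\left(-3,V \right)} Z{\left(-4 \right)} \left(-3\right) = 4^{2} \frac{9 - 4}{7 - 4} \left(-3\right) = 16 \cdot \frac{1}{3} \cdot 5 \left(-3\right) = 16 \cdot \frac{5}{3} \left(-3\right) = \frac{80}{3} \left(-3\right) = -80$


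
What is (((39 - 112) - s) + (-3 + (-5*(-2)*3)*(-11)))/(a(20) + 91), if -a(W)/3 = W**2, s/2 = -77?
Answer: 252/1109 ≈ 0.22723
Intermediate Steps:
s = -154 (s = 2*(-77) = -154)
a(W) = -3*W**2
(((39 - 112) - s) + (-3 + (-5*(-2)*3)*(-11)))/(a(20) + 91) = (((39 - 112) - 1*(-154)) + (-3 + (-5*(-2)*3)*(-11)))/(-3*20**2 + 91) = ((-73 + 154) + (-3 + (10*3)*(-11)))/(-3*400 + 91) = (81 + (-3 + 30*(-11)))/(-1200 + 91) = (81 + (-3 - 330))/(-1109) = (81 - 333)*(-1/1109) = -252*(-1/1109) = 252/1109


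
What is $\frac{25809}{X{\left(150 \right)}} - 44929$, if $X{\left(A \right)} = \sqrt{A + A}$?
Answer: $-44929 + \frac{8603 \sqrt{3}}{10} \approx -43439.0$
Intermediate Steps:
$X{\left(A \right)} = \sqrt{2} \sqrt{A}$ ($X{\left(A \right)} = \sqrt{2 A} = \sqrt{2} \sqrt{A}$)
$\frac{25809}{X{\left(150 \right)}} - 44929 = \frac{25809}{\sqrt{2} \sqrt{150}} - 44929 = \frac{25809}{\sqrt{2} \cdot 5 \sqrt{6}} - 44929 = \frac{25809}{10 \sqrt{3}} - 44929 = 25809 \frac{\sqrt{3}}{30} - 44929 = \frac{8603 \sqrt{3}}{10} - 44929 = -44929 + \frac{8603 \sqrt{3}}{10}$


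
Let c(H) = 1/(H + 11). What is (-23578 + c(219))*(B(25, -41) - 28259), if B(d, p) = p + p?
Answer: 153691514199/230 ≈ 6.6822e+8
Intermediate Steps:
c(H) = 1/(11 + H)
B(d, p) = 2*p
(-23578 + c(219))*(B(25, -41) - 28259) = (-23578 + 1/(11 + 219))*(2*(-41) - 28259) = (-23578 + 1/230)*(-82 - 28259) = (-23578 + 1/230)*(-28341) = -5422939/230*(-28341) = 153691514199/230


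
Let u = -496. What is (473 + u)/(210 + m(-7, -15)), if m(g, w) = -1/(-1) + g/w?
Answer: -345/3172 ≈ -0.10876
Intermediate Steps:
m(g, w) = 1 + g/w (m(g, w) = -1*(-1) + g/w = 1 + g/w)
(473 + u)/(210 + m(-7, -15)) = (473 - 496)/(210 + (-7 - 15)/(-15)) = -23/(210 - 1/15*(-22)) = -23/(210 + 22/15) = -23/3172/15 = -23*15/3172 = -345/3172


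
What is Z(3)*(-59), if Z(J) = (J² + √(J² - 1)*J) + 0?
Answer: -531 - 354*√2 ≈ -1031.6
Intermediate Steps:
Z(J) = J² + J*√(-1 + J²) (Z(J) = (J² + √(-1 + J²)*J) + 0 = (J² + J*√(-1 + J²)) + 0 = J² + J*√(-1 + J²))
Z(3)*(-59) = (3*(3 + √(-1 + 3²)))*(-59) = (3*(3 + √(-1 + 9)))*(-59) = (3*(3 + √8))*(-59) = (3*(3 + 2*√2))*(-59) = (9 + 6*√2)*(-59) = -531 - 354*√2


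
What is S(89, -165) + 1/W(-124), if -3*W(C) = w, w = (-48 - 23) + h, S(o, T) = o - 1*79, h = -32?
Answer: 1033/103 ≈ 10.029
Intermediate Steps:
S(o, T) = -79 + o (S(o, T) = o - 79 = -79 + o)
w = -103 (w = (-48 - 23) - 32 = -71 - 32 = -103)
W(C) = 103/3 (W(C) = -1/3*(-103) = 103/3)
S(89, -165) + 1/W(-124) = (-79 + 89) + 1/(103/3) = 10 + 3/103 = 1033/103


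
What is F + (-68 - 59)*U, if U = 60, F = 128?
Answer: -7492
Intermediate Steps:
F + (-68 - 59)*U = 128 + (-68 - 59)*60 = 128 - 127*60 = 128 - 7620 = -7492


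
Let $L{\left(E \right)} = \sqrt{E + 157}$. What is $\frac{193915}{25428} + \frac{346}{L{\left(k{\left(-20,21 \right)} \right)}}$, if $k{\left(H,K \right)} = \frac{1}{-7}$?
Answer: $\frac{193915}{25428} + \frac{173 \sqrt{854}}{183} \approx 35.252$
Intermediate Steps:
$k{\left(H,K \right)} = - \frac{1}{7}$
$L{\left(E \right)} = \sqrt{157 + E}$
$\frac{193915}{25428} + \frac{346}{L{\left(k{\left(-20,21 \right)} \right)}} = \frac{193915}{25428} + \frac{346}{\sqrt{157 - \frac{1}{7}}} = 193915 \cdot \frac{1}{25428} + \frac{346}{\sqrt{\frac{1098}{7}}} = \frac{193915}{25428} + \frac{346}{\frac{3}{7} \sqrt{854}} = \frac{193915}{25428} + 346 \frac{\sqrt{854}}{366} = \frac{193915}{25428} + \frac{173 \sqrt{854}}{183}$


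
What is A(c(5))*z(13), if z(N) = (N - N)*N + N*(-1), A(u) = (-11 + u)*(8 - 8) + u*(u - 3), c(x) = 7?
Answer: -364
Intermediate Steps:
A(u) = u*(-3 + u) (A(u) = (-11 + u)*0 + u*(-3 + u) = 0 + u*(-3 + u) = u*(-3 + u))
z(N) = -N (z(N) = 0*N - N = 0 - N = -N)
A(c(5))*z(13) = (7*(-3 + 7))*(-1*13) = (7*4)*(-13) = 28*(-13) = -364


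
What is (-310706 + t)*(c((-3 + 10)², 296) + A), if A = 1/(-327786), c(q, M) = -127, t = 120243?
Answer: 7928750515049/327786 ≈ 2.4189e+7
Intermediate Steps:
A = -1/327786 ≈ -3.0508e-6
(-310706 + t)*(c((-3 + 10)², 296) + A) = (-310706 + 120243)*(-127 - 1/327786) = -190463*(-41628823/327786) = 7928750515049/327786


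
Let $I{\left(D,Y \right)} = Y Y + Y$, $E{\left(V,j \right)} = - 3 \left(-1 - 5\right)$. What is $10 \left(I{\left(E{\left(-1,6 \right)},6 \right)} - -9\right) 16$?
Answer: $8160$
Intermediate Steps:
$E{\left(V,j \right)} = 18$ ($E{\left(V,j \right)} = \left(-3\right) \left(-6\right) = 18$)
$I{\left(D,Y \right)} = Y + Y^{2}$ ($I{\left(D,Y \right)} = Y^{2} + Y = Y + Y^{2}$)
$10 \left(I{\left(E{\left(-1,6 \right)},6 \right)} - -9\right) 16 = 10 \left(6 \left(1 + 6\right) - -9\right) 16 = 10 \left(6 \cdot 7 + 9\right) 16 = 10 \left(42 + 9\right) 16 = 10 \cdot 51 \cdot 16 = 510 \cdot 16 = 8160$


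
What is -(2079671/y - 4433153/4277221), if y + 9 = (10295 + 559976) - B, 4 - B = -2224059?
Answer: 16226765338844/7073672367021 ≈ 2.2940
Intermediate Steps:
B = 2224063 (B = 4 - 1*(-2224059) = 4 + 2224059 = 2224063)
y = -1653801 (y = -9 + ((10295 + 559976) - 1*2224063) = -9 + (570271 - 2224063) = -9 - 1653792 = -1653801)
-(2079671/y - 4433153/4277221) = -(2079671/(-1653801) - 4433153/4277221) = -(2079671*(-1/1653801) - 4433153*1/4277221) = -(-2079671/1653801 - 4433153/4277221) = -1*(-16226765338844/7073672367021) = 16226765338844/7073672367021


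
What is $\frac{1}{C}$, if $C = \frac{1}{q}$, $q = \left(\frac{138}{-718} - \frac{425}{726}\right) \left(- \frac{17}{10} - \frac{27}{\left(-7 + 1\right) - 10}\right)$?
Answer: $\frac{202669}{20850720} \approx 0.00972$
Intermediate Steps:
$q = \frac{202669}{20850720}$ ($q = \left(138 \left(- \frac{1}{718}\right) - \frac{425}{726}\right) \left(\left(-17\right) \frac{1}{10} - \frac{27}{-6 - 10}\right) = \left(- \frac{69}{359} - \frac{425}{726}\right) \left(- \frac{17}{10} - \frac{27}{-16}\right) = - \frac{202669 \left(- \frac{17}{10} - - \frac{27}{16}\right)}{260634} = - \frac{202669 \left(- \frac{17}{10} + \frac{27}{16}\right)}{260634} = \left(- \frac{202669}{260634}\right) \left(- \frac{1}{80}\right) = \frac{202669}{20850720} \approx 0.00972$)
$C = \frac{20850720}{202669}$ ($C = \frac{1}{\frac{202669}{20850720}} = \frac{20850720}{202669} \approx 102.88$)
$\frac{1}{C} = \frac{1}{\frac{20850720}{202669}} = \frac{202669}{20850720}$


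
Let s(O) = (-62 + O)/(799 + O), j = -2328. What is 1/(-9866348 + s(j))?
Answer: -1529/15085643702 ≈ -1.0135e-7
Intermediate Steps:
s(O) = (-62 + O)/(799 + O)
1/(-9866348 + s(j)) = 1/(-9866348 + (-62 - 2328)/(799 - 2328)) = 1/(-9866348 - 2390/(-1529)) = 1/(-9866348 - 1/1529*(-2390)) = 1/(-9866348 + 2390/1529) = 1/(-15085643702/1529) = -1529/15085643702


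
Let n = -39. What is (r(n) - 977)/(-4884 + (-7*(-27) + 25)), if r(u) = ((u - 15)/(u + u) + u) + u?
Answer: 6853/30355 ≈ 0.22576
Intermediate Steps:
r(u) = 2*u + (-15 + u)/(2*u) (r(u) = ((-15 + u)/((2*u)) + u) + u = ((-15 + u)*(1/(2*u)) + u) + u = ((-15 + u)/(2*u) + u) + u = (u + (-15 + u)/(2*u)) + u = 2*u + (-15 + u)/(2*u))
(r(n) - 977)/(-4884 + (-7*(-27) + 25)) = ((½)*(-15 - 39*(1 + 4*(-39)))/(-39) - 977)/(-4884 + (-7*(-27) + 25)) = ((½)*(-1/39)*(-15 - 39*(1 - 156)) - 977)/(-4884 + (189 + 25)) = ((½)*(-1/39)*(-15 - 39*(-155)) - 977)/(-4884 + 214) = ((½)*(-1/39)*(-15 + 6045) - 977)/(-4670) = ((½)*(-1/39)*6030 - 977)*(-1/4670) = (-1005/13 - 977)*(-1/4670) = -13706/13*(-1/4670) = 6853/30355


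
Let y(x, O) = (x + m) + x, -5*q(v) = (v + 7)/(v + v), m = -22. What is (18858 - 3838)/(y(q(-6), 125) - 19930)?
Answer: -450600/598559 ≈ -0.75281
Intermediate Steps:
q(v) = -(7 + v)/(10*v) (q(v) = -(v + 7)/(5*(v + v)) = -(7 + v)/(5*(2*v)) = -(7 + v)*1/(2*v)/5 = -(7 + v)/(10*v))
y(x, O) = -22 + 2*x (y(x, O) = (x - 22) + x = (-22 + x) + x = -22 + 2*x)
(18858 - 3838)/(y(q(-6), 125) - 19930) = (18858 - 3838)/((-22 + 2*((1/10)*(-7 - 1*(-6))/(-6))) - 19930) = 15020/((-22 + 2*((1/10)*(-1/6)*(-7 + 6))) - 19930) = 15020/((-22 + 2*((1/10)*(-1/6)*(-1))) - 19930) = 15020/((-22 + 2*(1/60)) - 19930) = 15020/((-22 + 1/30) - 19930) = 15020/(-659/30 - 19930) = 15020/(-598559/30) = 15020*(-30/598559) = -450600/598559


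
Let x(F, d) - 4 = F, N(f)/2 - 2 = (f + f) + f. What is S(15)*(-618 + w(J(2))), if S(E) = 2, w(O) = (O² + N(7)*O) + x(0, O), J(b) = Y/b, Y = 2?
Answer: -1134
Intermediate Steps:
J(b) = 2/b
N(f) = 4 + 6*f (N(f) = 4 + 2*((f + f) + f) = 4 + 2*(2*f + f) = 4 + 2*(3*f) = 4 + 6*f)
x(F, d) = 4 + F
w(O) = 4 + O² + 46*O (w(O) = (O² + (4 + 6*7)*O) + (4 + 0) = (O² + (4 + 42)*O) + 4 = (O² + 46*O) + 4 = 4 + O² + 46*O)
S(15)*(-618 + w(J(2))) = 2*(-618 + (4 + (2/2)² + 46*(2/2))) = 2*(-618 + (4 + (2*(½))² + 46*(2*(½)))) = 2*(-618 + (4 + 1² + 46*1)) = 2*(-618 + (4 + 1 + 46)) = 2*(-618 + 51) = 2*(-567) = -1134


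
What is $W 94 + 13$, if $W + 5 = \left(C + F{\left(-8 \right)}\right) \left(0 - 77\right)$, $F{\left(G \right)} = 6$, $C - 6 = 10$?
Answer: $-159693$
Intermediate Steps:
$C = 16$ ($C = 6 + 10 = 16$)
$W = -1699$ ($W = -5 + \left(16 + 6\right) \left(0 - 77\right) = -5 + 22 \left(-77\right) = -5 - 1694 = -1699$)
$W 94 + 13 = \left(-1699\right) 94 + 13 = -159706 + 13 = -159693$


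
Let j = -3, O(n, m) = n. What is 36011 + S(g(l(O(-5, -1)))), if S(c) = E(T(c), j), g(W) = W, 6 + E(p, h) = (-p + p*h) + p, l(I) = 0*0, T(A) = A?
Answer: 36005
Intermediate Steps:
l(I) = 0
E(p, h) = -6 + h*p (E(p, h) = -6 + ((-p + p*h) + p) = -6 + ((-p + h*p) + p) = -6 + h*p)
S(c) = -6 - 3*c
36011 + S(g(l(O(-5, -1)))) = 36011 + (-6 - 3*0) = 36011 + (-6 + 0) = 36011 - 6 = 36005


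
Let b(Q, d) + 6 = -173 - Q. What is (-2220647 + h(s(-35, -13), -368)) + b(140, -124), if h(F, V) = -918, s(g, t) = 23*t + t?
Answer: -2221884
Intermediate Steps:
s(g, t) = 24*t
b(Q, d) = -179 - Q (b(Q, d) = -6 + (-173 - Q) = -179 - Q)
(-2220647 + h(s(-35, -13), -368)) + b(140, -124) = (-2220647 - 918) + (-179 - 1*140) = -2221565 + (-179 - 140) = -2221565 - 319 = -2221884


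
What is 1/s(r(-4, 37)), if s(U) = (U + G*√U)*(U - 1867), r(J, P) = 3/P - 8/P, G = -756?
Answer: 1369/1460908087308 - 28749*I*√185/202903901015 ≈ 9.3709e-10 - 1.9272e-6*I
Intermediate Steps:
r(J, P) = -5/P
s(U) = (-1867 + U)*(U - 756*√U) (s(U) = (U - 756*√U)*(U - 1867) = (U - 756*√U)*(-1867 + U) = (-1867 + U)*(U - 756*√U))
1/s(r(-4, 37)) = 1/((-5/37)² - (-9335)/37 - 756*(-5*I*√185/1369) + 1411452*√(-5/37)) = 1/((-5*1/37)² - (-9335)/37 - 756*(-5*I*√185/1369) + 1411452*√(-5*1/37)) = 1/((-5/37)² - 1867*(-5/37) - (-3780)*I*√185/1369 + 1411452*√(-5/37)) = 1/(25/1369 + 9335/37 - (-3780)*I*√185/1369 + 1411452*(I*√185/37)) = 1/(25/1369 + 9335/37 + 3780*I*√185/1369 + 1411452*I*√185/37) = 1/(345420/1369 + 52227504*I*√185/1369)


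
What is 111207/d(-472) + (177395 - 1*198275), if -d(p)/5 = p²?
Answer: -23258760807/1113920 ≈ -20880.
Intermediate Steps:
d(p) = -5*p²
111207/d(-472) + (177395 - 1*198275) = 111207/((-5*(-472)²)) + (177395 - 1*198275) = 111207/((-5*222784)) + (177395 - 198275) = 111207/(-1113920) - 20880 = 111207*(-1/1113920) - 20880 = -111207/1113920 - 20880 = -23258760807/1113920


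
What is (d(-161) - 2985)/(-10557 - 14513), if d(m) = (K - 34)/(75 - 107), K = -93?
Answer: 95393/802240 ≈ 0.11891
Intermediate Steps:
d(m) = 127/32 (d(m) = (-93 - 34)/(75 - 107) = -127/(-32) = -127*(-1/32) = 127/32)
(d(-161) - 2985)/(-10557 - 14513) = (127/32 - 2985)/(-10557 - 14513) = -95393/32/(-25070) = -95393/32*(-1/25070) = 95393/802240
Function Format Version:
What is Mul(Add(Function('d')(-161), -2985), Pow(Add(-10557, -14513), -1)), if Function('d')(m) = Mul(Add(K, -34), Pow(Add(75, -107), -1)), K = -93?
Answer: Rational(95393, 802240) ≈ 0.11891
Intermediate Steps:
Function('d')(m) = Rational(127, 32) (Function('d')(m) = Mul(Add(-93, -34), Pow(Add(75, -107), -1)) = Mul(-127, Pow(-32, -1)) = Mul(-127, Rational(-1, 32)) = Rational(127, 32))
Mul(Add(Function('d')(-161), -2985), Pow(Add(-10557, -14513), -1)) = Mul(Add(Rational(127, 32), -2985), Pow(Add(-10557, -14513), -1)) = Mul(Rational(-95393, 32), Pow(-25070, -1)) = Mul(Rational(-95393, 32), Rational(-1, 25070)) = Rational(95393, 802240)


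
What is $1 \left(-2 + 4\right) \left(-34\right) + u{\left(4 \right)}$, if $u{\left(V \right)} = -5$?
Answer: $-73$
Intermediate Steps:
$1 \left(-2 + 4\right) \left(-34\right) + u{\left(4 \right)} = 1 \left(-2 + 4\right) \left(-34\right) - 5 = 1 \cdot 2 \left(-34\right) - 5 = 2 \left(-34\right) - 5 = -68 - 5 = -73$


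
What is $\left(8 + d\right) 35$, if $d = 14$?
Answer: $770$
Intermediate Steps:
$\left(8 + d\right) 35 = \left(8 + 14\right) 35 = 22 \cdot 35 = 770$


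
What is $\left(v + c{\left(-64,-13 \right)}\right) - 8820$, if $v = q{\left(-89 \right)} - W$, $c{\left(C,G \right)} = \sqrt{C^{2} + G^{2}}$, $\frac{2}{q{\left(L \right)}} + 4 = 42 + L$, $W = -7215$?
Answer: $- \frac{81857}{51} + \sqrt{4265} \approx -1539.7$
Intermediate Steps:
$q{\left(L \right)} = \frac{2}{38 + L}$ ($q{\left(L \right)} = \frac{2}{-4 + \left(42 + L\right)} = \frac{2}{38 + L}$)
$v = \frac{367963}{51}$ ($v = \frac{2}{38 - 89} - -7215 = \frac{2}{-51} + 7215 = 2 \left(- \frac{1}{51}\right) + 7215 = - \frac{2}{51} + 7215 = \frac{367963}{51} \approx 7215.0$)
$\left(v + c{\left(-64,-13 \right)}\right) - 8820 = \left(\frac{367963}{51} + \sqrt{\left(-64\right)^{2} + \left(-13\right)^{2}}\right) - 8820 = \left(\frac{367963}{51} + \sqrt{4096 + 169}\right) - 8820 = \left(\frac{367963}{51} + \sqrt{4265}\right) - 8820 = - \frac{81857}{51} + \sqrt{4265}$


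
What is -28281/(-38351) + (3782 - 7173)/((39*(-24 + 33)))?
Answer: -120121610/13461201 ≈ -8.9235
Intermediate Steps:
-28281/(-38351) + (3782 - 7173)/((39*(-24 + 33))) = -28281*(-1/38351) - 3391/(39*9) = 28281/38351 - 3391/351 = -120121610/13461201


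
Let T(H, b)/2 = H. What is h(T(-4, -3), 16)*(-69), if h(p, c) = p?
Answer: 552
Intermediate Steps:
T(H, b) = 2*H
h(T(-4, -3), 16)*(-69) = (2*(-4))*(-69) = -8*(-69) = 552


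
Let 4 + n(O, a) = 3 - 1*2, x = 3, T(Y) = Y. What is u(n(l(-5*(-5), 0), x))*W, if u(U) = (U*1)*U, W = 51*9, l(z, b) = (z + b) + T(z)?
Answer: 4131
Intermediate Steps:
l(z, b) = b + 2*z (l(z, b) = (z + b) + z = (b + z) + z = b + 2*z)
n(O, a) = -3 (n(O, a) = -4 + (3 - 1*2) = -4 + (3 - 2) = -4 + 1 = -3)
W = 459
u(U) = U² (u(U) = U*U = U²)
u(n(l(-5*(-5), 0), x))*W = (-3)²*459 = 9*459 = 4131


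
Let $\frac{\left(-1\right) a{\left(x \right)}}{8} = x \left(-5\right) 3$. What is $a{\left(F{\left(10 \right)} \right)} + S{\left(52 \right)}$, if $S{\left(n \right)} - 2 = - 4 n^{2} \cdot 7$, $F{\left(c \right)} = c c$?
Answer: $-63710$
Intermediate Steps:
$F{\left(c \right)} = c^{2}$
$S{\left(n \right)} = 2 - 28 n^{2}$ ($S{\left(n \right)} = 2 + - 4 n^{2} \cdot 7 = 2 - 28 n^{2}$)
$a{\left(x \right)} = 120 x$ ($a{\left(x \right)} = - 8 x \left(-5\right) 3 = - 8 - 5 x 3 = - 8 \left(- 15 x\right) = 120 x$)
$a{\left(F{\left(10 \right)} \right)} + S{\left(52 \right)} = 120 \cdot 10^{2} + \left(2 - 28 \cdot 52^{2}\right) = 120 \cdot 100 + \left(2 - 75712\right) = 12000 + \left(2 - 75712\right) = 12000 - 75710 = -63710$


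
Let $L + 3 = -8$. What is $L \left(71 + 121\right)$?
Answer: $-2112$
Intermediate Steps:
$L = -11$ ($L = -3 - 8 = -11$)
$L \left(71 + 121\right) = - 11 \left(71 + 121\right) = \left(-11\right) 192 = -2112$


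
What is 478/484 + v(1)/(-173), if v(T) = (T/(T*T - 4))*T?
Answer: 124283/125598 ≈ 0.98953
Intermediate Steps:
v(T) = T²/(-4 + T²) (v(T) = (T/(T² - 4))*T = (T/(-4 + T²))*T = T²/(-4 + T²))
478/484 + v(1)/(-173) = 478/484 + (1²/(-4 + 1²))/(-173) = 478*(1/484) + (1/(-4 + 1))*(-1/173) = 239/242 + (1/(-3))*(-1/173) = 239/242 + (1*(-⅓))*(-1/173) = 239/242 - ⅓*(-1/173) = 239/242 + 1/519 = 124283/125598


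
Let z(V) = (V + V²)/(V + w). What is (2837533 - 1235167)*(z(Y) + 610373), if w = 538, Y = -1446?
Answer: 221178270030081/227 ≈ 9.7435e+11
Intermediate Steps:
z(V) = (V + V²)/(538 + V) (z(V) = (V + V²)/(V + 538) = (V + V²)/(538 + V))
(2837533 - 1235167)*(z(Y) + 610373) = (2837533 - 1235167)*(-1446*(1 - 1446)/(538 - 1446) + 610373) = 1602366*(-1446*(-1445)/(-908) + 610373) = 1602366*(-1446*(-1/908)*(-1445) + 610373) = 1602366*(-1044735/454 + 610373) = 1602366*(276064607/454) = 221178270030081/227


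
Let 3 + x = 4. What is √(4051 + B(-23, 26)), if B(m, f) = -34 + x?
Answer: 7*√82 ≈ 63.388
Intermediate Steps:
x = 1 (x = -3 + 4 = 1)
B(m, f) = -33 (B(m, f) = -34 + 1 = -33)
√(4051 + B(-23, 26)) = √(4051 - 33) = √4018 = 7*√82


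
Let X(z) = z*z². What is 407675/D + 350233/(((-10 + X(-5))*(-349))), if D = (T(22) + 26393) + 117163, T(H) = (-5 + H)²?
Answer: 13917374702/1355451435 ≈ 10.268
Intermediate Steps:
X(z) = z³
D = 143845 (D = ((-5 + 22)² + 26393) + 117163 = (17² + 26393) + 117163 = (289 + 26393) + 117163 = 26682 + 117163 = 143845)
407675/D + 350233/(((-10 + X(-5))*(-349))) = 407675/143845 + 350233/(((-10 + (-5)³)*(-349))) = 407675*(1/143845) + 350233/(((-10 - 125)*(-349))) = 81535/28769 + 350233/((-135*(-349))) = 81535/28769 + 350233/47115 = 13917374702/1355451435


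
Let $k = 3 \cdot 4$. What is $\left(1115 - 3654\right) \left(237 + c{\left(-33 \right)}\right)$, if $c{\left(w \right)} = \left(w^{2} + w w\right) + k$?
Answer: $-6162153$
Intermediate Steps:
$k = 12$
$c{\left(w \right)} = 12 + 2 w^{2}$ ($c{\left(w \right)} = \left(w^{2} + w w\right) + 12 = \left(w^{2} + w^{2}\right) + 12 = 2 w^{2} + 12 = 12 + 2 w^{2}$)
$\left(1115 - 3654\right) \left(237 + c{\left(-33 \right)}\right) = \left(1115 - 3654\right) \left(237 + \left(12 + 2 \left(-33\right)^{2}\right)\right) = - 2539 \left(237 + \left(12 + 2 \cdot 1089\right)\right) = - 2539 \left(237 + \left(12 + 2178\right)\right) = - 2539 \left(237 + 2190\right) = \left(-2539\right) 2427 = -6162153$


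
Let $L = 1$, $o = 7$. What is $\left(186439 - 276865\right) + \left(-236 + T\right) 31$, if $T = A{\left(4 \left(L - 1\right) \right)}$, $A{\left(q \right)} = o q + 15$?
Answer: $-97277$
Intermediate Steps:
$A{\left(q \right)} = 15 + 7 q$ ($A{\left(q \right)} = 7 q + 15 = 15 + 7 q$)
$T = 15$ ($T = 15 + 7 \cdot 4 \left(1 - 1\right) = 15 + 7 \cdot 4 \cdot 0 = 15 + 7 \cdot 0 = 15 + 0 = 15$)
$\left(186439 - 276865\right) + \left(-236 + T\right) 31 = \left(186439 - 276865\right) + \left(-236 + 15\right) 31 = -90426 - 6851 = -97277$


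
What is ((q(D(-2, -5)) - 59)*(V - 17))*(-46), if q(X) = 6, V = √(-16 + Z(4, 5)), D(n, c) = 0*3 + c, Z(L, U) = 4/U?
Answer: -41446 + 4876*I*√95/5 ≈ -41446.0 + 9505.1*I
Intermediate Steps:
D(n, c) = c (D(n, c) = 0 + c = c)
V = 2*I*√95/5 (V = √(-16 + 4/5) = √(-16 + 4*(⅕)) = √(-16 + ⅘) = √(-76/5) = 2*I*√95/5 ≈ 3.8987*I)
((q(D(-2, -5)) - 59)*(V - 17))*(-46) = ((6 - 59)*(2*I*√95/5 - 17))*(-46) = -53*(-17 + 2*I*√95/5)*(-46) = (901 - 106*I*√95/5)*(-46) = -41446 + 4876*I*√95/5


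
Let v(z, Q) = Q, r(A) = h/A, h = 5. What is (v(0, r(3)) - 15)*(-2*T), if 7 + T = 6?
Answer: -80/3 ≈ -26.667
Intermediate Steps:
T = -1 (T = -7 + 6 = -1)
r(A) = 5/A
(v(0, r(3)) - 15)*(-2*T) = (5/3 - 15)*(-2*(-1)) = (5*(1/3) - 15)*2 = (5/3 - 15)*2 = -40/3*2 = -80/3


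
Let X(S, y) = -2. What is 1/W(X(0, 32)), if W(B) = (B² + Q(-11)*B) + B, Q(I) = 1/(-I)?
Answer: 11/20 ≈ 0.55000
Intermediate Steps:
Q(I) = -1/I
W(B) = B² + 12*B/11 (W(B) = (B² + (-1/(-11))*B) + B = (B² + (-1*(-1/11))*B) + B = (B² + B/11) + B = B² + 12*B/11)
1/W(X(0, 32)) = 1/((1/11)*(-2)*(12 + 11*(-2))) = 1/((1/11)*(-2)*(12 - 22)) = 1/((1/11)*(-2)*(-10)) = 1/(20/11) = 11/20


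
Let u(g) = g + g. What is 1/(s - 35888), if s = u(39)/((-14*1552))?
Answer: -10864/389887271 ≈ -2.7864e-5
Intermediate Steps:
u(g) = 2*g
s = -39/10864 (s = (2*39)/((-14*1552)) = 78/(-21728) = 78*(-1/21728) = -39/10864 ≈ -0.0035898)
1/(s - 35888) = 1/(-39/10864 - 35888) = 1/(-389887271/10864) = -10864/389887271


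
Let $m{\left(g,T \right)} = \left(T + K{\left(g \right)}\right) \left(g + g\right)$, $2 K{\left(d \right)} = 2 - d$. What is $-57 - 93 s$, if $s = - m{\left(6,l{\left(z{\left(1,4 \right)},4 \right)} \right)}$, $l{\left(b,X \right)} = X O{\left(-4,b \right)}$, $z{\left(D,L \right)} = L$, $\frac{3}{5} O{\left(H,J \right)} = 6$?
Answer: $42351$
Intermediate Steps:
$K{\left(d \right)} = 1 - \frac{d}{2}$ ($K{\left(d \right)} = \frac{2 - d}{2} = 1 - \frac{d}{2}$)
$O{\left(H,J \right)} = 10$ ($O{\left(H,J \right)} = \frac{5}{3} \cdot 6 = 10$)
$l{\left(b,X \right)} = 10 X$ ($l{\left(b,X \right)} = X 10 = 10 X$)
$m{\left(g,T \right)} = 2 g \left(1 + T - \frac{g}{2}\right)$ ($m{\left(g,T \right)} = \left(T - \left(-1 + \frac{g}{2}\right)\right) \left(g + g\right) = \left(1 + T - \frac{g}{2}\right) 2 g = 2 g \left(1 + T - \frac{g}{2}\right)$)
$s = -456$ ($s = - 6 \left(2 - 6 + 2 \cdot 10 \cdot 4\right) = - 6 \left(2 - 6 + 2 \cdot 40\right) = - 6 \left(2 - 6 + 80\right) = - 6 \cdot 76 = \left(-1\right) 456 = -456$)
$-57 - 93 s = -57 - -42408 = -57 + 42408 = 42351$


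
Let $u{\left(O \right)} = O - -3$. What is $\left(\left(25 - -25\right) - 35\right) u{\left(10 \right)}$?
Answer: $195$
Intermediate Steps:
$u{\left(O \right)} = 3 + O$ ($u{\left(O \right)} = O + 3 = 3 + O$)
$\left(\left(25 - -25\right) - 35\right) u{\left(10 \right)} = \left(\left(25 - -25\right) - 35\right) \left(3 + 10\right) = \left(\left(25 + 25\right) - 35\right) 13 = \left(50 - 35\right) 13 = 15 \cdot 13 = 195$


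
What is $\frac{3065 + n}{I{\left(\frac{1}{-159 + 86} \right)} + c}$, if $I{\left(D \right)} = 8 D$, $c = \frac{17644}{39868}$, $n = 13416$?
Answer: $\frac{11991427271}{242267} \approx 49497.0$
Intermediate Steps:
$c = \frac{4411}{9967}$ ($c = 17644 \cdot \frac{1}{39868} = \frac{4411}{9967} \approx 0.44256$)
$\frac{3065 + n}{I{\left(\frac{1}{-159 + 86} \right)} + c} = \frac{3065 + 13416}{\frac{8}{-159 + 86} + \frac{4411}{9967}} = \frac{16481}{\frac{8}{-73} + \frac{4411}{9967}} = \frac{16481}{8 \left(- \frac{1}{73}\right) + \frac{4411}{9967}} = \frac{16481}{- \frac{8}{73} + \frac{4411}{9967}} = \frac{16481}{\frac{242267}{727591}} = 16481 \cdot \frac{727591}{242267} = \frac{11991427271}{242267}$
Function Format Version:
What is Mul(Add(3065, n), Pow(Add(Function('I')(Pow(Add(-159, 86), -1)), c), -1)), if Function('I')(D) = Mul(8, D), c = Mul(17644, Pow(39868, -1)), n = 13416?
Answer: Rational(11991427271, 242267) ≈ 49497.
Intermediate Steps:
c = Rational(4411, 9967) (c = Mul(17644, Rational(1, 39868)) = Rational(4411, 9967) ≈ 0.44256)
Mul(Add(3065, n), Pow(Add(Function('I')(Pow(Add(-159, 86), -1)), c), -1)) = Mul(Add(3065, 13416), Pow(Add(Mul(8, Pow(Add(-159, 86), -1)), Rational(4411, 9967)), -1)) = Mul(16481, Pow(Add(Mul(8, Pow(-73, -1)), Rational(4411, 9967)), -1)) = Mul(16481, Pow(Add(Mul(8, Rational(-1, 73)), Rational(4411, 9967)), -1)) = Mul(16481, Pow(Add(Rational(-8, 73), Rational(4411, 9967)), -1)) = Mul(16481, Pow(Rational(242267, 727591), -1)) = Mul(16481, Rational(727591, 242267)) = Rational(11991427271, 242267)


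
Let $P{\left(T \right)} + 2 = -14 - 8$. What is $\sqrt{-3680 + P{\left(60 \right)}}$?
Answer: $2 i \sqrt{926} \approx 60.86 i$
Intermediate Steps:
$P{\left(T \right)} = -24$ ($P{\left(T \right)} = -2 - 22 = -24$)
$\sqrt{-3680 + P{\left(60 \right)}} = \sqrt{-3680 - 24} = \sqrt{-3704} = 2 i \sqrt{926}$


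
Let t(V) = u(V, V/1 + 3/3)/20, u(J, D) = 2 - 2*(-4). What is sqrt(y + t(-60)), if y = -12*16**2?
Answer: I*sqrt(12286)/2 ≈ 55.421*I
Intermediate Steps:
u(J, D) = 10 (u(J, D) = 2 + 8 = 10)
y = -3072 (y = -12*256 = -3072)
t(V) = 1/2 (t(V) = 10/20 = 10*(1/20) = 1/2)
sqrt(y + t(-60)) = sqrt(-3072 + 1/2) = sqrt(-6143/2) = I*sqrt(12286)/2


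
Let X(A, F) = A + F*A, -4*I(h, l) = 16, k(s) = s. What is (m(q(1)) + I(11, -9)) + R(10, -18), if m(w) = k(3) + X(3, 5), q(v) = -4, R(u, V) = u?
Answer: 27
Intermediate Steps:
I(h, l) = -4 (I(h, l) = -1/4*16 = -4)
X(A, F) = A + A*F
m(w) = 21 (m(w) = 3 + 3*(1 + 5) = 3 + 3*6 = 3 + 18 = 21)
(m(q(1)) + I(11, -9)) + R(10, -18) = (21 - 4) + 10 = 17 + 10 = 27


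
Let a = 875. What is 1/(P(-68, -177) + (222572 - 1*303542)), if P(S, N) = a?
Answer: -1/80095 ≈ -1.2485e-5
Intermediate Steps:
P(S, N) = 875
1/(P(-68, -177) + (222572 - 1*303542)) = 1/(875 + (222572 - 1*303542)) = 1/(875 + (222572 - 303542)) = 1/(875 - 80970) = 1/(-80095) = -1/80095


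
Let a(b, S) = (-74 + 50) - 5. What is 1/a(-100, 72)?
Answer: -1/29 ≈ -0.034483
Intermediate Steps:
a(b, S) = -29 (a(b, S) = -24 - 5 = -29)
1/a(-100, 72) = 1/(-29) = -1/29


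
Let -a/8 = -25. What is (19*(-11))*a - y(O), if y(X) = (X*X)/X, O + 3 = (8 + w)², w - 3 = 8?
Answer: -42158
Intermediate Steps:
w = 11 (w = 3 + 8 = 11)
a = 200 (a = -8*(-25) = 200)
O = 358 (O = -3 + (8 + 11)² = -3 + 19² = -3 + 361 = 358)
y(X) = X (y(X) = X²/X = X)
(19*(-11))*a - y(O) = (19*(-11))*200 - 1*358 = -209*200 - 358 = -41800 - 358 = -42158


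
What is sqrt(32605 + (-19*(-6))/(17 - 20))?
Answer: sqrt(32567) ≈ 180.46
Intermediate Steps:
sqrt(32605 + (-19*(-6))/(17 - 20)) = sqrt(32605 + 114/(-3)) = sqrt(32605 + 114*(-1/3)) = sqrt(32605 - 38) = sqrt(32567)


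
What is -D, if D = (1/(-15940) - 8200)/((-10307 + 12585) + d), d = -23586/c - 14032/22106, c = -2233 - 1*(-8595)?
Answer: 4595640117003593/1274257737648260 ≈ 3.6065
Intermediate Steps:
c = 6362 (c = -2233 + 8595 = 6362)
d = -152665925/35159593 (d = -23586/6362 - 14032/22106 = -23586*1/6362 - 14032*1/22106 = -11793/3181 - 7016/11053 = -152665925/35159593 ≈ -4.3421)
D = -4595640117003593/1274257737648260 (D = (1/(-15940) - 8200)/((-10307 + 12585) - 152665925/35159593) = (-1/15940 - 8200)/(2278 - 152665925/35159593) = -130708001/(15940*79940886929/35159593) = -130708001/15940*35159593/79940886929 = -4595640117003593/1274257737648260 ≈ -3.6065)
-D = -1*(-4595640117003593/1274257737648260) = 4595640117003593/1274257737648260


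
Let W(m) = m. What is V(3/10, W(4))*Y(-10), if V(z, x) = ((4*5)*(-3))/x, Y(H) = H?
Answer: 150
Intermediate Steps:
V(z, x) = -60/x (V(z, x) = (20*(-3))/x = -60/x)
V(3/10, W(4))*Y(-10) = -60/4*(-10) = -60*¼*(-10) = -15*(-10) = 150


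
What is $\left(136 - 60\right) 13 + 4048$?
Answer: $5036$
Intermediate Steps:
$\left(136 - 60\right) 13 + 4048 = 76 \cdot 13 + 4048 = 988 + 4048 = 5036$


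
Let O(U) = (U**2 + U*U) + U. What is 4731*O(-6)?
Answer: 312246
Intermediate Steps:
O(U) = U + 2*U**2 (O(U) = (U**2 + U**2) + U = 2*U**2 + U = U + 2*U**2)
4731*O(-6) = 4731*(-6*(1 + 2*(-6))) = 4731*(-6*(1 - 12)) = 4731*(-6*(-11)) = 4731*66 = 312246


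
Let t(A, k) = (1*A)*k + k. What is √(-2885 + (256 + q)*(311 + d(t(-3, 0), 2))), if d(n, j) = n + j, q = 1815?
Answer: √645338 ≈ 803.33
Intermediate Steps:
t(A, k) = k + A*k (t(A, k) = A*k + k = k + A*k)
d(n, j) = j + n
√(-2885 + (256 + q)*(311 + d(t(-3, 0), 2))) = √(-2885 + (256 + 1815)*(311 + (2 + 0*(1 - 3)))) = √(-2885 + 2071*(311 + (2 + 0*(-2)))) = √(-2885 + 2071*(311 + (2 + 0))) = √(-2885 + 2071*(311 + 2)) = √(-2885 + 2071*313) = √(-2885 + 648223) = √645338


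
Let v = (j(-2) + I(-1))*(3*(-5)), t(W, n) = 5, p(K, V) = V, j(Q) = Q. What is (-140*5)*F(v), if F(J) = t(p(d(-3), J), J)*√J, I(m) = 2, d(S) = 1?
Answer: 0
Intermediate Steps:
v = 0 (v = (-2 + 2)*(3*(-5)) = 0*(-15) = 0)
F(J) = 5*√J
(-140*5)*F(v) = (-140*5)*(5*√0) = -3500*0 = -700*0 = 0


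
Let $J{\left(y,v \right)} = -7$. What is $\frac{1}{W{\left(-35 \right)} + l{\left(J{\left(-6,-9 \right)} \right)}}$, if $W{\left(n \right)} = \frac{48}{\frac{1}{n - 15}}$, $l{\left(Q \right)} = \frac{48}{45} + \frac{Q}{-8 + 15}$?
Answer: $- \frac{15}{35999} \approx -0.00041668$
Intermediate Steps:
$l{\left(Q \right)} = \frac{16}{15} + \frac{Q}{7}$ ($l{\left(Q \right)} = 48 \cdot \frac{1}{45} + \frac{Q}{7} = \frac{16}{15} + Q \frac{1}{7} = \frac{16}{15} + \frac{Q}{7}$)
$W{\left(n \right)} = -720 + 48 n$ ($W{\left(n \right)} = \frac{48}{\frac{1}{-15 + n}} = 48 \left(-15 + n\right) = -720 + 48 n$)
$\frac{1}{W{\left(-35 \right)} + l{\left(J{\left(-6,-9 \right)} \right)}} = \frac{1}{\left(-720 + 48 \left(-35\right)\right) + \left(\frac{16}{15} + \frac{1}{7} \left(-7\right)\right)} = \frac{1}{\left(-720 - 1680\right) + \left(\frac{16}{15} - 1\right)} = \frac{1}{-2400 + \frac{1}{15}} = \frac{1}{- \frac{35999}{15}} = - \frac{15}{35999}$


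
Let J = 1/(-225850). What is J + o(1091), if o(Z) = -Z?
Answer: -246402351/225850 ≈ -1091.0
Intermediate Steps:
J = -1/225850 ≈ -4.4277e-6
J + o(1091) = -1/225850 - 1*1091 = -1/225850 - 1091 = -246402351/225850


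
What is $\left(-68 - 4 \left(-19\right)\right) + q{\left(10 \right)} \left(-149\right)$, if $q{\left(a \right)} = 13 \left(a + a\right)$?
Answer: $-38732$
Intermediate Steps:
$q{\left(a \right)} = 26 a$ ($q{\left(a \right)} = 13 \cdot 2 a = 26 a$)
$\left(-68 - 4 \left(-19\right)\right) + q{\left(10 \right)} \left(-149\right) = \left(-68 - 4 \left(-19\right)\right) + 26 \cdot 10 \left(-149\right) = \left(-68 - -76\right) + 260 \left(-149\right) = \left(-68 + 76\right) - 38740 = 8 - 38740 = -38732$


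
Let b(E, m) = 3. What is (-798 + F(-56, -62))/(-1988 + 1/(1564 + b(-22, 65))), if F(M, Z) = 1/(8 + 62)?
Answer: 87531053/218063650 ≈ 0.40140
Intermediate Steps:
F(M, Z) = 1/70
(-798 + F(-56, -62))/(-1988 + 1/(1564 + b(-22, 65))) = (-798 + 1/70)/(-1988 + 1/(1564 + 3)) = -55859/(70*(-1988 + 1/1567)) = -55859/(70*(-3115195/1567)) = -55859/70*(-1567/3115195) = 87531053/218063650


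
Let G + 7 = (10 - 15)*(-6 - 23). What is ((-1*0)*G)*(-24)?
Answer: 0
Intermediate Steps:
G = 138 (G = -7 + (10 - 15)*(-6 - 23) = -7 - 5*(-29) = -7 + 145 = 138)
((-1*0)*G)*(-24) = (-1*0*138)*(-24) = (0*138)*(-24) = 0*(-24) = 0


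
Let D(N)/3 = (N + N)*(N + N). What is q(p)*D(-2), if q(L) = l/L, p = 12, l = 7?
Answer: 28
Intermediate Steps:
D(N) = 12*N² (D(N) = 3*((N + N)*(N + N)) = 3*((2*N)*(2*N)) = 3*(4*N²) = 12*N²)
q(L) = 7/L
q(p)*D(-2) = (7/12)*(12*(-2)²) = (7*(1/12))*(12*4) = (7/12)*48 = 28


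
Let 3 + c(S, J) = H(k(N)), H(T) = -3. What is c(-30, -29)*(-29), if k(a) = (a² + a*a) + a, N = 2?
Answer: 174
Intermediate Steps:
k(a) = a + 2*a² (k(a) = (a² + a²) + a = 2*a² + a = a + 2*a²)
c(S, J) = -6 (c(S, J) = -3 - 3 = -6)
c(-30, -29)*(-29) = -6*(-29) = 174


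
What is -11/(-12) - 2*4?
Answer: -85/12 ≈ -7.0833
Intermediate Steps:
-11/(-12) - 2*4 = -11*(-1/12) - 8 = 11/12 - 8 = -85/12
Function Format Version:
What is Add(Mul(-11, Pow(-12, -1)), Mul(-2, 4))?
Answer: Rational(-85, 12) ≈ -7.0833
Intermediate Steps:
Add(Mul(-11, Pow(-12, -1)), Mul(-2, 4)) = Add(Mul(-11, Rational(-1, 12)), -8) = Add(Rational(11, 12), -8) = Rational(-85, 12)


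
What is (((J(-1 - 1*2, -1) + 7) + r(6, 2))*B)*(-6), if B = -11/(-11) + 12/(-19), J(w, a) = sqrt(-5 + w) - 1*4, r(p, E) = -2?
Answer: -42/19 - 84*I*sqrt(2)/19 ≈ -2.2105 - 6.2523*I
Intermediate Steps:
J(w, a) = -4 + sqrt(-5 + w) (J(w, a) = sqrt(-5 + w) - 4 = -4 + sqrt(-5 + w))
B = 7/19 (B = -11*(-1/11) + 12*(-1/19) = 1 - 12/19 = 7/19 ≈ 0.36842)
(((J(-1 - 1*2, -1) + 7) + r(6, 2))*B)*(-6) = ((((-4 + sqrt(-5 + (-1 - 1*2))) + 7) - 2)*(7/19))*(-6) = ((((-4 + sqrt(-5 + (-1 - 2))) + 7) - 2)*(7/19))*(-6) = ((((-4 + sqrt(-5 - 3)) + 7) - 2)*(7/19))*(-6) = ((((-4 + sqrt(-8)) + 7) - 2)*(7/19))*(-6) = ((((-4 + 2*I*sqrt(2)) + 7) - 2)*(7/19))*(-6) = (((3 + 2*I*sqrt(2)) - 2)*(7/19))*(-6) = ((1 + 2*I*sqrt(2))*(7/19))*(-6) = (7/19 + 14*I*sqrt(2)/19)*(-6) = -42/19 - 84*I*sqrt(2)/19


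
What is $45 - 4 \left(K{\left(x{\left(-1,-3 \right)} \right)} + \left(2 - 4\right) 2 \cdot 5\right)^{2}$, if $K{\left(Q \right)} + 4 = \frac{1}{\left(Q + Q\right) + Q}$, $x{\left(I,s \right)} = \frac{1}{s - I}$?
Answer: $- \frac{21499}{9} \approx -2388.8$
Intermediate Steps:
$K{\left(Q \right)} = -4 + \frac{1}{3 Q}$ ($K{\left(Q \right)} = -4 + \frac{1}{\left(Q + Q\right) + Q} = -4 + \frac{1}{2 Q + Q} = -4 + \frac{1}{3 Q}$)
$45 - 4 \left(K{\left(x{\left(-1,-3 \right)} \right)} + \left(2 - 4\right) 2 \cdot 5\right)^{2} = 45 - 4 \left(\left(-4 + \frac{1}{3 \frac{1}{-3 - -1}}\right) + \left(2 - 4\right) 2 \cdot 5\right)^{2} = 45 - 4 \left(\left(-4 + \frac{1}{3 \frac{1}{-3 + 1}}\right) - 20\right)^{2} = 45 - 4 \left(\left(-4 + \frac{1}{3 \frac{1}{-2}}\right) - 20\right)^{2} = 45 - 4 \left(\left(-4 + \frac{1}{3 \left(- \frac{1}{2}\right)}\right) - 20\right)^{2} = 45 - 4 \left(\left(-4 + \frac{1}{3} \left(-2\right)\right) - 20\right)^{2} = 45 - 4 \left(\left(-4 - \frac{2}{3}\right) - 20\right)^{2} = 45 - 4 \left(- \frac{14}{3} - 20\right)^{2} = 45 - 4 \left(- \frac{74}{3}\right)^{2} = 45 - \frac{21904}{9} = - \frac{21499}{9}$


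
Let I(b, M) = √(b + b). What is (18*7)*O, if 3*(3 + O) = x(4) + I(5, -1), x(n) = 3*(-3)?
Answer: -756 + 42*√10 ≈ -623.18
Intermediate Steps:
I(b, M) = √2*√b (I(b, M) = √(2*b) = √2*√b)
x(n) = -9
O = -6 + √10/3 (O = -3 + (-9 + √2*√5)/3 = -3 + (-9 + √10)/3 = -3 + (-3 + √10/3) = -6 + √10/3 ≈ -4.9459)
(18*7)*O = (18*7)*(-6 + √10/3) = 126*(-6 + √10/3) = -756 + 42*√10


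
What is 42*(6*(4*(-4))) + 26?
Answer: -4006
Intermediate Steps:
42*(6*(4*(-4))) + 26 = 42*(6*(-16)) + 26 = 42*(-96) + 26 = -4032 + 26 = -4006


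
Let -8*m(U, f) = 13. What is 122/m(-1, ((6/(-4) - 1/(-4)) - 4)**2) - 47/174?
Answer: -170435/2262 ≈ -75.347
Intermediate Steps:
m(U, f) = -13/8 (m(U, f) = -1/8*13 = -13/8)
122/m(-1, ((6/(-4) - 1/(-4)) - 4)**2) - 47/174 = 122/(-13/8) - 47/174 = 122*(-8/13) - 47*1/174 = -976/13 - 47/174 = -170435/2262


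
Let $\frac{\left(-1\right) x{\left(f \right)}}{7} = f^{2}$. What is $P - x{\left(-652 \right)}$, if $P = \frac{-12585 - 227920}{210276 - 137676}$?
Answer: $\frac{43207522459}{14520} \approx 2.9757 \cdot 10^{6}$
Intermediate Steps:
$x{\left(f \right)} = - 7 f^{2}$
$P = - \frac{48101}{14520}$ ($P = - \frac{240505}{72600} = \left(-240505\right) \frac{1}{72600} = - \frac{48101}{14520} \approx -3.3127$)
$P - x{\left(-652 \right)} = - \frac{48101}{14520} - - 7 \left(-652\right)^{2} = - \frac{48101}{14520} - \left(-7\right) 425104 = - \frac{48101}{14520} - -2975728 = - \frac{48101}{14520} + 2975728 = \frac{43207522459}{14520}$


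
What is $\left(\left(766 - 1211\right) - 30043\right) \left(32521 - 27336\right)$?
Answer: $-158080280$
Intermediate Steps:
$\left(\left(766 - 1211\right) - 30043\right) \left(32521 - 27336\right) = \left(-445 - 30043\right) 5185 = \left(-30488\right) 5185 = -158080280$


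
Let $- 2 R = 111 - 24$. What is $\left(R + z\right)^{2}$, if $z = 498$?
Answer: $\frac{826281}{4} \approx 2.0657 \cdot 10^{5}$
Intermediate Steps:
$R = - \frac{87}{2}$ ($R = - \frac{111 - 24}{2} = \left(- \frac{1}{2}\right) 87 = - \frac{87}{2} \approx -43.5$)
$\left(R + z\right)^{2} = \left(- \frac{87}{2} + 498\right)^{2} = \left(\frac{909}{2}\right)^{2} = \frac{826281}{4}$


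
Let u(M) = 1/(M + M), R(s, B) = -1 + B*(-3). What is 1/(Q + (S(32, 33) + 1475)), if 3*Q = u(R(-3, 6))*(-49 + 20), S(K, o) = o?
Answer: 114/171941 ≈ 0.00066302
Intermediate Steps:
R(s, B) = -1 - 3*B
u(M) = 1/(2*M)
Q = 29/114 (Q = ((1/(2*(-1 - 3*6)))*(-49 + 20))/3 = ((1/(2*(-1 - 18)))*(-29))/3 = (((1/2)/(-19))*(-29))/3 = (((1/2)*(-1/19))*(-29))/3 = (-1/38*(-29))/3 = (1/3)*(29/38) = 29/114 ≈ 0.25439)
1/(Q + (S(32, 33) + 1475)) = 1/(29/114 + (33 + 1475)) = 1/(29/114 + 1508) = 1/(171941/114) = 114/171941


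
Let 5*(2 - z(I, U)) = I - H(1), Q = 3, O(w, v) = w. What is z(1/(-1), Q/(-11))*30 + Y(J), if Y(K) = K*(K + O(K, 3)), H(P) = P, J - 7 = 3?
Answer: 272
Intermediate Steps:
J = 10 (J = 7 + 3 = 10)
Y(K) = 2*K**2 (Y(K) = K*(K + K) = K*(2*K) = 2*K**2)
z(I, U) = 11/5 - I/5 (z(I, U) = 2 - (I - 1*1)/5 = 2 - (I - 1)/5 = 2 - (-1 + I)/5 = 2 + (1/5 - I/5) = 11/5 - I/5)
z(1/(-1), Q/(-11))*30 + Y(J) = (11/5 - 1/5/(-1))*30 + 2*10**2 = (11/5 - 1/5*(-1))*30 + 2*100 = (11/5 + 1/5)*30 + 200 = (12/5)*30 + 200 = 72 + 200 = 272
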